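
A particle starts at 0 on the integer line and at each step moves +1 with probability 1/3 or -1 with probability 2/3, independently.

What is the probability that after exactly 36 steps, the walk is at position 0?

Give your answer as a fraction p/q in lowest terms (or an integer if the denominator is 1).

To be at 0 after 36 steps: need exactly 18 steps of +1 and 18 of -1.
Number of such sequences: C(36,18) = 9075135300
Each has probability (1/3)^18 · (2/3)^18 = 262144/150094635296999121
P = 9075135300 · 262144/150094635296999121 = 792997422694400/50031545098999707

Answer: 792997422694400/50031545098999707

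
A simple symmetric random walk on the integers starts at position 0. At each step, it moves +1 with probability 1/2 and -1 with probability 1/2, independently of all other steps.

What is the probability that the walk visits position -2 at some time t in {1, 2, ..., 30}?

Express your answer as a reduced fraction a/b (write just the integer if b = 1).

Answer: 773201629/1073741824

Derivation:
Count via complement. Let g(t,s) = #length-t paths at position s with S_1..S_t all ≠ -2.
g(t,s) = g(t-1,s-1) + g(t-1,s+1) for s ≠ -2; g(t,-2) = 0.
t=0: g(0,0)=1
t=1: g(1,-1)=1 g(1,1)=1
t=2: g(2,0)=2 g(2,2)=1
t=3: g(3,-1)=2 g(3,1)=3 g(3,3)=1
t=4: g(4,0)=5 g(4,2)=4 g(4,4)=1
t=5: g(5,-1)=5 g(5,1)=9 g(5,3)=5 g(5,5)=1
t=6: g(6,0)=14 g(6,2)=14 g(6,4)=6 g(6,6)=1
t=7: g(7,-1)=14 g(7,1)=28 g(7,3)=20 g(7,5)=7 g(7,7)=1
t=8: g(8,0)=42 g(8,2)=48 g(8,4)=27 g(8,6)=8 g(8,8)=1
t=9: g(9,-1)=42 g(9,1)=90 g(9,3)=75 g(9,5)=35 g(9,7)=9 g(9,9)=1
t=10: g(10,0)=132 g(10,2)=165 g(10,4)=110 g(10,6)=44 g(10,8)=10 g(10,10)=1
t=11: g(11,-1)=132 g(11,1)=297 g(11,3)=275 g(11,5)=154 g(11,7)=54 g(11,9)=11 g(11,11)=1
t=12: g(12,0)=429 g(12,2)=572 g(12,4)=429 g(12,6)=208 g(12,8)=65 g(12,10)=12 g(12,12)=1
t=13: g(13,-1)=429 g(13,1)=1001 g(13,3)=1001 g(13,5)=637 g(13,7)=273 g(13,9)=77 g(13,11)=13 g(13,13)=1
t=14: g(14,0)=1430 g(14,2)=2002 g(14,4)=1638 g(14,6)=910 g(14,8)=350 g(14,10)=90 g(14,12)=14 g(14,14)=1
t=15: g(15,-1)=1430 g(15,1)=3432 g(15,3)=3640 g(15,5)=2548 g(15,7)=1260 g(15,9)=440 g(15,11)=104 g(15,13)=15 g(15,15)=1
t=16: g(16,0)=4862 g(16,2)=7072 g(16,4)=6188 g(16,6)=3808 g(16,8)=1700 g(16,10)=544 g(16,12)=119 g(16,14)=16 g(16,16)=1
t=17: g(17,-1)=4862 g(17,1)=11934 g(17,3)=13260 g(17,5)=9996 g(17,7)=5508 g(17,9)=2244 g(17,11)=663 g(17,13)=135 g(17,15)=17 g(17,17)=1
t=18: g(18,0)=16796 g(18,2)=25194 g(18,4)=23256 g(18,6)=15504 g(18,8)=7752 g(18,10)=2907 g(18,12)=798 g(18,14)=152 g(18,16)=18 g(18,18)=1
t=19: g(19,-1)=16796 g(19,1)=41990 g(19,3)=48450 g(19,5)=38760 g(19,7)=23256 g(19,9)=10659 g(19,11)=3705 g(19,13)=950 g(19,15)=170 g(19,17)=19 g(19,19)=1
t=20: g(20,0)=58786 g(20,2)=90440 g(20,4)=87210 g(20,6)=62016 g(20,8)=33915 g(20,10)=14364 g(20,12)=4655 g(20,14)=1120 g(20,16)=189 g(20,18)=20 g(20,20)=1
t=21: g(21,-1)=58786 g(21,1)=149226 g(21,3)=177650 g(21,5)=149226 g(21,7)=95931 g(21,9)=48279 g(21,11)=19019 g(21,13)=5775 g(21,15)=1309 g(21,17)=209 g(21,19)=21 g(21,21)=1
t=22: g(22,0)=208012 g(22,2)=326876 g(22,4)=326876 g(22,6)=245157 g(22,8)=144210 g(22,10)=67298 g(22,12)=24794 g(22,14)=7084 g(22,16)=1518 g(22,18)=230 g(22,20)=22 g(22,22)=1
t=23: g(23,-1)=208012 g(23,1)=534888 g(23,3)=653752 g(23,5)=572033 g(23,7)=389367 g(23,9)=211508 g(23,11)=92092 g(23,13)=31878 g(23,15)=8602 g(23,17)=1748 g(23,19)=252 g(23,21)=23 g(23,23)=1
t=24: g(24,0)=742900 g(24,2)=1188640 g(24,4)=1225785 g(24,6)=961400 g(24,8)=600875 g(24,10)=303600 g(24,12)=123970 g(24,14)=40480 g(24,16)=10350 g(24,18)=2000 g(24,20)=275 g(24,22)=24 g(24,24)=1
t=25: g(25,-1)=742900 g(25,1)=1931540 g(25,3)=2414425 g(25,5)=2187185 g(25,7)=1562275 g(25,9)=904475 g(25,11)=427570 g(25,13)=164450 g(25,15)=50830 g(25,17)=12350 g(25,19)=2275 g(25,21)=299 g(25,23)=25 g(25,25)=1
t=26: g(26,0)=2674440 g(26,2)=4345965 g(26,4)=4601610 g(26,6)=3749460 g(26,8)=2466750 g(26,10)=1332045 g(26,12)=592020 g(26,14)=215280 g(26,16)=63180 g(26,18)=14625 g(26,20)=2574 g(26,22)=324 g(26,24)=26 g(26,26)=1
t=27: g(27,-1)=2674440 g(27,1)=7020405 g(27,3)=8947575 g(27,5)=8351070 g(27,7)=6216210 g(27,9)=3798795 g(27,11)=1924065 g(27,13)=807300 g(27,15)=278460 g(27,17)=77805 g(27,19)=17199 g(27,21)=2898 g(27,23)=350 g(27,25)=27 g(27,27)=1
t=28: g(28,0)=9694845 g(28,2)=15967980 g(28,4)=17298645 g(28,6)=14567280 g(28,8)=10015005 g(28,10)=5722860 g(28,12)=2731365 g(28,14)=1085760 g(28,16)=356265 g(28,18)=95004 g(28,20)=20097 g(28,22)=3248 g(28,24)=377 g(28,26)=28 g(28,28)=1
t=29: g(29,-1)=9694845 g(29,1)=25662825 g(29,3)=33266625 g(29,5)=31865925 g(29,7)=24582285 g(29,9)=15737865 g(29,11)=8454225 g(29,13)=3817125 g(29,15)=1442025 g(29,17)=451269 g(29,19)=115101 g(29,21)=23345 g(29,23)=3625 g(29,25)=405 g(29,27)=29 g(29,29)=1
t=30: g(30,0)=35357670 g(30,2)=58929450 g(30,4)=65132550 g(30,6)=56448210 g(30,8)=40320150 g(30,10)=24192090 g(30,12)=12271350 g(30,14)=5259150 g(30,16)=1893294 g(30,18)=566370 g(30,20)=138446 g(30,22)=26970 g(30,24)=4030 g(30,26)=434 g(30,28)=30 g(30,30)=1
Paths never hitting -2: Σ_s g(30,s) = 300540195
Paths hitting -2: 2^30 - 300540195 = 773201629
P = 773201629/1073741824 = 773201629/1073741824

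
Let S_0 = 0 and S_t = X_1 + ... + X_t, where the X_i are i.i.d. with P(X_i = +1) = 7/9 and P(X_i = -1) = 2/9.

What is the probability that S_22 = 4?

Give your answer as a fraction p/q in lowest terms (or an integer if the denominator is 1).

To reach position 4 after 22 steps: need 13 steps of +1 and 9 steps of -1.
Number of such sequences: C(22,13) = 497420
Each has probability (7/9)^13 · (2/9)^9 = 49607173328384/984770902183611232881
P = 497420 · 49607173328384/984770902183611232881 = 24675600157004769280/984770902183611232881

Answer: 24675600157004769280/984770902183611232881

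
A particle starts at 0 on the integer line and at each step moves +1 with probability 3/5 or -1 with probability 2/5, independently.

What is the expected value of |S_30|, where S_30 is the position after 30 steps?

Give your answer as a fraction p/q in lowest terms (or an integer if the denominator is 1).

Answer: 250146199264263201894/37252902984619140625

Derivation:
S_30 takes values m ≡ 0 (mod 2) with |m| ≤ 30; P(S_30=m) = C(30,(30+m)/2) · (3/5)^((30+m)/2) · (2/5)^((30-m)/2).
Distribution: P(S=-30)=1073741824/931322574615478515625, P(S=-28)=9663676416/186264514923095703125, P(S=-26)=210184962048/186264514923095703125, P(S=-24)=2942589468672/186264514923095703125, P(S=-22)=29793718370304/186264514923095703125, P(S=-20)=1161955016441856/931322574615478515625, P(S=-18)=290488754110464/37252902984619140625, P(S=-16)=1493942163996672/37252902984619140625, P(S=-14)=6442625582235648/37252902984619140625, P(S=-12)=23622960468197376/37252902984619140625, P(S=-10)=372061627374108672/186264514923095703125, P(S=-8)=202942705840422912/37252902984619140625, P(S=-6)=481988926371004416/37252902984619140625, P(S=-4)=1001053924001316864/37252902984619140625, P(S=-2)=1823348218716684288/37252902984619140625, P(S=0)=14586785749733474304/186264514923095703125, P(S=2)=4102533492112539648/37252902984619140625, P(S=4)=5067835490256666624/37252902984619140625, P(S=6)=5490155114444722176/37252902984619140625, P(S=8)=5201199582105526272/37252902984619140625, P(S=10)=21454948276185295872/186264514923095703125, P(S=12)=3064992610883613696/37252902984619140625, P(S=14)=1880790920314944768/37252902984619140625, P(S=16)=981282219294753792/37252902984619140625, P(S=18)=429310970941454784/37252902984619140625, P(S=20)=3863798738473093056/931322574615478515625, P(S=22)=222911465681139984/186264514923095703125, P(S=24)=49535881262475552/186264514923095703125, P(S=26)=7961123774326428/186264514923095703125, P(S=28)=823564528378596/186264514923095703125, P(S=30)=205891132094649/931322574615478515625
E[|S_30|] = Σ_m |m|·P(S_30=m) = 250146199264263201894/37252902984619140625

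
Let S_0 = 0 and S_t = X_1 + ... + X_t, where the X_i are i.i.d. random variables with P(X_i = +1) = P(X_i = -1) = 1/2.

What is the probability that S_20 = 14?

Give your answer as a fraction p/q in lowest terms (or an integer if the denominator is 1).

To reach position 14 after 20 steps: need 17 steps of +1 and 3 of -1.
Favorable paths: C(20,17) = 1140
Total paths: 2^20 = 1048576
P = 1140/1048576 = 285/262144

Answer: 285/262144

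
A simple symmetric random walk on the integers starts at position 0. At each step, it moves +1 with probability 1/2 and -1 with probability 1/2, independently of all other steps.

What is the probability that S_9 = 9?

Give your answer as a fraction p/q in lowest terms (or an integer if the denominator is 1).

To reach position 9 after 9 steps: need 9 steps of +1 and 0 of -1.
Favorable paths: C(9,9) = 1
Total paths: 2^9 = 512
P = 1/512 = 1/512

Answer: 1/512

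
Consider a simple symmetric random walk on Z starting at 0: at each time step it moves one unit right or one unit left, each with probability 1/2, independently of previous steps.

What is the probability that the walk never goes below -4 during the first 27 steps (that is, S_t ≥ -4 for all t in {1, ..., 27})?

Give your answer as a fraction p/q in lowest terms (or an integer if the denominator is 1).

Let f(t,s) = #length-t paths at position s with S_1..S_t all ≥ -4.
f(t,s) = f(t-1,s-1) + f(t-1,s+1) for s ≥ -4; f(t,s) = 0 for s < -4.
t=0: f(0,0)=1
t=1: f(1,-1)=1 f(1,1)=1
t=2: f(2,-2)=1 f(2,0)=2 f(2,2)=1
t=3: f(3,-3)=1 f(3,-1)=3 f(3,1)=3 f(3,3)=1
t=4: f(4,-4)=1 f(4,-2)=4 f(4,0)=6 f(4,2)=4 f(4,4)=1
t=5: f(5,-3)=5 f(5,-1)=10 f(5,1)=10 f(5,3)=5 f(5,5)=1
t=6: f(6,-4)=5 f(6,-2)=15 f(6,0)=20 f(6,2)=15 f(6,4)=6 f(6,6)=1
t=7: f(7,-3)=20 f(7,-1)=35 f(7,1)=35 f(7,3)=21 f(7,5)=7 f(7,7)=1
t=8: f(8,-4)=20 f(8,-2)=55 f(8,0)=70 f(8,2)=56 f(8,4)=28 f(8,6)=8 f(8,8)=1
t=9: f(9,-3)=75 f(9,-1)=125 f(9,1)=126 f(9,3)=84 f(9,5)=36 f(9,7)=9 f(9,9)=1
t=10: f(10,-4)=75 f(10,-2)=200 f(10,0)=251 f(10,2)=210 f(10,4)=120 f(10,6)=45 f(10,8)=10 f(10,10)=1
t=11: f(11,-3)=275 f(11,-1)=451 f(11,1)=461 f(11,3)=330 f(11,5)=165 f(11,7)=55 f(11,9)=11 f(11,11)=1
t=12: f(12,-4)=275 f(12,-2)=726 f(12,0)=912 f(12,2)=791 f(12,4)=495 f(12,6)=220 f(12,8)=66 f(12,10)=12 f(12,12)=1
t=13: f(13,-3)=1001 f(13,-1)=1638 f(13,1)=1703 f(13,3)=1286 f(13,5)=715 f(13,7)=286 f(13,9)=78 f(13,11)=13 f(13,13)=1
t=14: f(14,-4)=1001 f(14,-2)=2639 f(14,0)=3341 f(14,2)=2989 f(14,4)=2001 f(14,6)=1001 f(14,8)=364 f(14,10)=91 f(14,12)=14 f(14,14)=1
t=15: f(15,-3)=3640 f(15,-1)=5980 f(15,1)=6330 f(15,3)=4990 f(15,5)=3002 f(15,7)=1365 f(15,9)=455 f(15,11)=105 f(15,13)=15 f(15,15)=1
t=16: f(16,-4)=3640 f(16,-2)=9620 f(16,0)=12310 f(16,2)=11320 f(16,4)=7992 f(16,6)=4367 f(16,8)=1820 f(16,10)=560 f(16,12)=120 f(16,14)=16 f(16,16)=1
t=17: f(17,-3)=13260 f(17,-1)=21930 f(17,1)=23630 f(17,3)=19312 f(17,5)=12359 f(17,7)=6187 f(17,9)=2380 f(17,11)=680 f(17,13)=136 f(17,15)=17 f(17,17)=1
t=18: f(18,-4)=13260 f(18,-2)=35190 f(18,0)=45560 f(18,2)=42942 f(18,4)=31671 f(18,6)=18546 f(18,8)=8567 f(18,10)=3060 f(18,12)=816 f(18,14)=153 f(18,16)=18 f(18,18)=1
t=19: f(19,-3)=48450 f(19,-1)=80750 f(19,1)=88502 f(19,3)=74613 f(19,5)=50217 f(19,7)=27113 f(19,9)=11627 f(19,11)=3876 f(19,13)=969 f(19,15)=171 f(19,17)=19 f(19,19)=1
t=20: f(20,-4)=48450 f(20,-2)=129200 f(20,0)=169252 f(20,2)=163115 f(20,4)=124830 f(20,6)=77330 f(20,8)=38740 f(20,10)=15503 f(20,12)=4845 f(20,14)=1140 f(20,16)=190 f(20,18)=20 f(20,20)=1
t=21: f(21,-3)=177650 f(21,-1)=298452 f(21,1)=332367 f(21,3)=287945 f(21,5)=202160 f(21,7)=116070 f(21,9)=54243 f(21,11)=20348 f(21,13)=5985 f(21,15)=1330 f(21,17)=210 f(21,19)=21 f(21,21)=1
t=22: f(22,-4)=177650 f(22,-2)=476102 f(22,0)=630819 f(22,2)=620312 f(22,4)=490105 f(22,6)=318230 f(22,8)=170313 f(22,10)=74591 f(22,12)=26333 f(22,14)=7315 f(22,16)=1540 f(22,18)=231 f(22,20)=22 f(22,22)=1
t=23: f(23,-3)=653752 f(23,-1)=1106921 f(23,1)=1251131 f(23,3)=1110417 f(23,5)=808335 f(23,7)=488543 f(23,9)=244904 f(23,11)=100924 f(23,13)=33648 f(23,15)=8855 f(23,17)=1771 f(23,19)=253 f(23,21)=23 f(23,23)=1
t=24: f(24,-4)=653752 f(24,-2)=1760673 f(24,0)=2358052 f(24,2)=2361548 f(24,4)=1918752 f(24,6)=1296878 f(24,8)=733447 f(24,10)=345828 f(24,12)=134572 f(24,14)=42503 f(24,16)=10626 f(24,18)=2024 f(24,20)=276 f(24,22)=24 f(24,24)=1
t=25: f(25,-3)=2414425 f(25,-1)=4118725 f(25,1)=4719600 f(25,3)=4280300 f(25,5)=3215630 f(25,7)=2030325 f(25,9)=1079275 f(25,11)=480400 f(25,13)=177075 f(25,15)=53129 f(25,17)=12650 f(25,19)=2300 f(25,21)=300 f(25,23)=25 f(25,25)=1
t=26: f(26,-4)=2414425 f(26,-2)=6533150 f(26,0)=8838325 f(26,2)=8999900 f(26,4)=7495930 f(26,6)=5245955 f(26,8)=3109600 f(26,10)=1559675 f(26,12)=657475 f(26,14)=230204 f(26,16)=65779 f(26,18)=14950 f(26,20)=2600 f(26,22)=325 f(26,24)=26 f(26,26)=1
t=27: f(27,-3)=8947575 f(27,-1)=15371475 f(27,1)=17838225 f(27,3)=16495830 f(27,5)=12741885 f(27,7)=8355555 f(27,9)=4669275 f(27,11)=2217150 f(27,13)=887679 f(27,15)=295983 f(27,17)=80729 f(27,19)=17550 f(27,21)=2925 f(27,23)=351 f(27,25)=27 f(27,27)=1
Σ_s f(27,s) = 87922215
P = 87922215/134217728 = 87922215/134217728

Answer: 87922215/134217728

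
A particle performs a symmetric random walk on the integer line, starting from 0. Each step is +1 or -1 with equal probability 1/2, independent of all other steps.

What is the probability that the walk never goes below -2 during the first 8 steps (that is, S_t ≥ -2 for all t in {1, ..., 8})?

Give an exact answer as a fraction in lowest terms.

Let f(t,s) = #length-t paths at position s with S_1..S_t all ≥ -2.
f(t,s) = f(t-1,s-1) + f(t-1,s+1) for s ≥ -2; f(t,s) = 0 for s < -2.
t=0: f(0,0)=1
t=1: f(1,-1)=1 f(1,1)=1
t=2: f(2,-2)=1 f(2,0)=2 f(2,2)=1
t=3: f(3,-1)=3 f(3,1)=3 f(3,3)=1
t=4: f(4,-2)=3 f(4,0)=6 f(4,2)=4 f(4,4)=1
t=5: f(5,-1)=9 f(5,1)=10 f(5,3)=5 f(5,5)=1
t=6: f(6,-2)=9 f(6,0)=19 f(6,2)=15 f(6,4)=6 f(6,6)=1
t=7: f(7,-1)=28 f(7,1)=34 f(7,3)=21 f(7,5)=7 f(7,7)=1
t=8: f(8,-2)=28 f(8,0)=62 f(8,2)=55 f(8,4)=28 f(8,6)=8 f(8,8)=1
Σ_s f(8,s) = 182
P = 182/256 = 91/128

Answer: 91/128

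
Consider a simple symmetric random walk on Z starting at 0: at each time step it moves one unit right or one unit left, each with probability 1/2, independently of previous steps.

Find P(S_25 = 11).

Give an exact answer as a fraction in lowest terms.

To reach position 11 after 25 steps: need 18 steps of +1 and 7 of -1.
Favorable paths: C(25,18) = 480700
Total paths: 2^25 = 33554432
P = 480700/33554432 = 120175/8388608

Answer: 120175/8388608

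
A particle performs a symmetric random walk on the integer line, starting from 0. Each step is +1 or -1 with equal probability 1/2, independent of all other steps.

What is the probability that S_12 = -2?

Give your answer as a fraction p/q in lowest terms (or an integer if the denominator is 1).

Answer: 99/512

Derivation:
To reach position -2 after 12 steps: need 5 steps of +1 and 7 of -1.
Favorable paths: C(12,5) = 792
Total paths: 2^12 = 4096
P = 792/4096 = 99/512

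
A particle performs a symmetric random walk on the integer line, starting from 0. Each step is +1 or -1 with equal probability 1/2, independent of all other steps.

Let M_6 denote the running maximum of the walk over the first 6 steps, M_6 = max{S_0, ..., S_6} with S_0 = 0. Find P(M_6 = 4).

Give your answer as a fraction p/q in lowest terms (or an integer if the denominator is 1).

Answer: 3/32

Derivation:
Let M_6 = max(S_0,...,S_6). Use the reflection principle: for j ≥ 1, #{paths with M_6 ≥ j} = #{S_6 ≥ j} + #{S_6 ≥ j+1}.
By reflection, #{M_6 ≥ 4} = #{S_6 ≥ 4} + #{S_6 ≥ 5} = 7 + 1 = 8.
#{M_6 ≥ 5} = #{S_6 ≥ 5} + #{S_6 ≥ 6} = 1 + 1 = 2.
#{M_6 = 4} = 8 - 2 = 6.
P(M_6 = 4) = 6/64 = 3/32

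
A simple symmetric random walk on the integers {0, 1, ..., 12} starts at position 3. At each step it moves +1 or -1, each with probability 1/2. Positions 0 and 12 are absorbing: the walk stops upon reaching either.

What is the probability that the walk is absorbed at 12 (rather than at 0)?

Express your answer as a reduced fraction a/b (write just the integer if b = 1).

Answer: 1/4

Derivation:
Symmetric walk (p = 1/2): the harmonic-function argument gives P(hit 12 before 0 | start at 3) = a/N.
P = 3/12 = 1/4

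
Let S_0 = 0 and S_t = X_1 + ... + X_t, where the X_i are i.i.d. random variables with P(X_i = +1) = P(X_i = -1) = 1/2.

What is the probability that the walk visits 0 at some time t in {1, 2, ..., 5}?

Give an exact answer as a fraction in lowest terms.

Answer: 5/8

Derivation:
Count via complement. Let g(t,s) = #length-t paths at position s with S_1..S_t all ≠ 0.
g(t,s) = g(t-1,s-1) + g(t-1,s+1) for s ≠ 0; g(t,0) = 0.
t=0: g(0,0)=1
t=1: g(1,-1)=1 g(1,1)=1
t=2: g(2,-2)=1 g(2,2)=1
t=3: g(3,-3)=1 g(3,-1)=1 g(3,1)=1 g(3,3)=1
t=4: g(4,-4)=1 g(4,-2)=2 g(4,2)=2 g(4,4)=1
t=5: g(5,-5)=1 g(5,-3)=3 g(5,-1)=2 g(5,1)=2 g(5,3)=3 g(5,5)=1
Paths never hitting 0: Σ_s g(5,s) = 12
Paths hitting 0: 2^5 - 12 = 20
P = 20/32 = 5/8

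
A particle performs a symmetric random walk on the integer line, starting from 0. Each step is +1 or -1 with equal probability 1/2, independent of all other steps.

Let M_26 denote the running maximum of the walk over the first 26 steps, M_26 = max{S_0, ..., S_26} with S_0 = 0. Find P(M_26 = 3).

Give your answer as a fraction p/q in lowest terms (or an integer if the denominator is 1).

Let M_26 = max(S_0,...,S_26). Use the reflection principle: for j ≥ 1, #{paths with M_26 ≥ j} = #{S_26 ≥ j} + #{S_26 ≥ j+1}.
By reflection, #{M_26 ≥ 3} = #{S_26 ≥ 3} + #{S_26 ≥ 4} = 18696432 + 18696432 = 37392864.
#{M_26 ≥ 4} = #{S_26 ≥ 4} + #{S_26 ≥ 5} = 18696432 + 10970272 = 29666704.
#{M_26 = 3} = 37392864 - 29666704 = 7726160.
P(M_26 = 3) = 7726160/67108864 = 482885/4194304

Answer: 482885/4194304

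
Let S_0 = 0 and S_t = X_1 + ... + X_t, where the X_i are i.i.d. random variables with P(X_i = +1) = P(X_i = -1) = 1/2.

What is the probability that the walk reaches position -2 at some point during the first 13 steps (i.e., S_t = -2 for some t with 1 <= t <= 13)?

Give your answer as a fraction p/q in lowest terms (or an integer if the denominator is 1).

Count via complement. Let g(t,s) = #length-t paths at position s with S_1..S_t all ≠ -2.
g(t,s) = g(t-1,s-1) + g(t-1,s+1) for s ≠ -2; g(t,-2) = 0.
t=0: g(0,0)=1
t=1: g(1,-1)=1 g(1,1)=1
t=2: g(2,0)=2 g(2,2)=1
t=3: g(3,-1)=2 g(3,1)=3 g(3,3)=1
t=4: g(4,0)=5 g(4,2)=4 g(4,4)=1
t=5: g(5,-1)=5 g(5,1)=9 g(5,3)=5 g(5,5)=1
t=6: g(6,0)=14 g(6,2)=14 g(6,4)=6 g(6,6)=1
t=7: g(7,-1)=14 g(7,1)=28 g(7,3)=20 g(7,5)=7 g(7,7)=1
t=8: g(8,0)=42 g(8,2)=48 g(8,4)=27 g(8,6)=8 g(8,8)=1
t=9: g(9,-1)=42 g(9,1)=90 g(9,3)=75 g(9,5)=35 g(9,7)=9 g(9,9)=1
t=10: g(10,0)=132 g(10,2)=165 g(10,4)=110 g(10,6)=44 g(10,8)=10 g(10,10)=1
t=11: g(11,-1)=132 g(11,1)=297 g(11,3)=275 g(11,5)=154 g(11,7)=54 g(11,9)=11 g(11,11)=1
t=12: g(12,0)=429 g(12,2)=572 g(12,4)=429 g(12,6)=208 g(12,8)=65 g(12,10)=12 g(12,12)=1
t=13: g(13,-1)=429 g(13,1)=1001 g(13,3)=1001 g(13,5)=637 g(13,7)=273 g(13,9)=77 g(13,11)=13 g(13,13)=1
Paths never hitting -2: Σ_s g(13,s) = 3432
Paths hitting -2: 2^13 - 3432 = 4760
P = 4760/8192 = 595/1024

Answer: 595/1024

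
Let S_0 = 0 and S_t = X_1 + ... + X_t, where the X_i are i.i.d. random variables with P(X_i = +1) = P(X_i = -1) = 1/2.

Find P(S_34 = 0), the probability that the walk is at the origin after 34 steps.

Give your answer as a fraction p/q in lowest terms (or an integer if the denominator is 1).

To return to 0 after 34 steps: need exactly 17 steps of +1 and 17 of -1.
Favorable paths: C(34,17) = 2333606220
Total paths: 2^34 = 17179869184
P = 2333606220/17179869184 = 583401555/4294967296

Answer: 583401555/4294967296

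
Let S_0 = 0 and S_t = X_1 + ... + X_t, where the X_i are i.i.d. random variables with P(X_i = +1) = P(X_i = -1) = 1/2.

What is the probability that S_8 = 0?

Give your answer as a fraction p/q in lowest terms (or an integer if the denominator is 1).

To return to 0 after 8 steps: need exactly 4 steps of +1 and 4 of -1.
Favorable paths: C(8,4) = 70
Total paths: 2^8 = 256
P = 70/256 = 35/128

Answer: 35/128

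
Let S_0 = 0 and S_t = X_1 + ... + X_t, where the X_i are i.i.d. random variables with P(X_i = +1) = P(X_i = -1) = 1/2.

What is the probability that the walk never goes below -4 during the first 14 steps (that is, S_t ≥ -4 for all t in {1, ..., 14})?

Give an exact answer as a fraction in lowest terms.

Answer: 6721/8192

Derivation:
Let f(t,s) = #length-t paths at position s with S_1..S_t all ≥ -4.
f(t,s) = f(t-1,s-1) + f(t-1,s+1) for s ≥ -4; f(t,s) = 0 for s < -4.
t=0: f(0,0)=1
t=1: f(1,-1)=1 f(1,1)=1
t=2: f(2,-2)=1 f(2,0)=2 f(2,2)=1
t=3: f(3,-3)=1 f(3,-1)=3 f(3,1)=3 f(3,3)=1
t=4: f(4,-4)=1 f(4,-2)=4 f(4,0)=6 f(4,2)=4 f(4,4)=1
t=5: f(5,-3)=5 f(5,-1)=10 f(5,1)=10 f(5,3)=5 f(5,5)=1
t=6: f(6,-4)=5 f(6,-2)=15 f(6,0)=20 f(6,2)=15 f(6,4)=6 f(6,6)=1
t=7: f(7,-3)=20 f(7,-1)=35 f(7,1)=35 f(7,3)=21 f(7,5)=7 f(7,7)=1
t=8: f(8,-4)=20 f(8,-2)=55 f(8,0)=70 f(8,2)=56 f(8,4)=28 f(8,6)=8 f(8,8)=1
t=9: f(9,-3)=75 f(9,-1)=125 f(9,1)=126 f(9,3)=84 f(9,5)=36 f(9,7)=9 f(9,9)=1
t=10: f(10,-4)=75 f(10,-2)=200 f(10,0)=251 f(10,2)=210 f(10,4)=120 f(10,6)=45 f(10,8)=10 f(10,10)=1
t=11: f(11,-3)=275 f(11,-1)=451 f(11,1)=461 f(11,3)=330 f(11,5)=165 f(11,7)=55 f(11,9)=11 f(11,11)=1
t=12: f(12,-4)=275 f(12,-2)=726 f(12,0)=912 f(12,2)=791 f(12,4)=495 f(12,6)=220 f(12,8)=66 f(12,10)=12 f(12,12)=1
t=13: f(13,-3)=1001 f(13,-1)=1638 f(13,1)=1703 f(13,3)=1286 f(13,5)=715 f(13,7)=286 f(13,9)=78 f(13,11)=13 f(13,13)=1
t=14: f(14,-4)=1001 f(14,-2)=2639 f(14,0)=3341 f(14,2)=2989 f(14,4)=2001 f(14,6)=1001 f(14,8)=364 f(14,10)=91 f(14,12)=14 f(14,14)=1
Σ_s f(14,s) = 13442
P = 13442/16384 = 6721/8192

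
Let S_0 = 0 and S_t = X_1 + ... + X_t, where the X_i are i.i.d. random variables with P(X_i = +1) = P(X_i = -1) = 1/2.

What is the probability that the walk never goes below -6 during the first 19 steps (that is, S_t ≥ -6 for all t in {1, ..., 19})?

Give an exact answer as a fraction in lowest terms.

Let f(t,s) = #length-t paths at position s with S_1..S_t all ≥ -6.
f(t,s) = f(t-1,s-1) + f(t-1,s+1) for s ≥ -6; f(t,s) = 0 for s < -6.
t=0: f(0,0)=1
t=1: f(1,-1)=1 f(1,1)=1
t=2: f(2,-2)=1 f(2,0)=2 f(2,2)=1
t=3: f(3,-3)=1 f(3,-1)=3 f(3,1)=3 f(3,3)=1
t=4: f(4,-4)=1 f(4,-2)=4 f(4,0)=6 f(4,2)=4 f(4,4)=1
t=5: f(5,-5)=1 f(5,-3)=5 f(5,-1)=10 f(5,1)=10 f(5,3)=5 f(5,5)=1
t=6: f(6,-6)=1 f(6,-4)=6 f(6,-2)=15 f(6,0)=20 f(6,2)=15 f(6,4)=6 f(6,6)=1
t=7: f(7,-5)=7 f(7,-3)=21 f(7,-1)=35 f(7,1)=35 f(7,3)=21 f(7,5)=7 f(7,7)=1
t=8: f(8,-6)=7 f(8,-4)=28 f(8,-2)=56 f(8,0)=70 f(8,2)=56 f(8,4)=28 f(8,6)=8 f(8,8)=1
t=9: f(9,-5)=35 f(9,-3)=84 f(9,-1)=126 f(9,1)=126 f(9,3)=84 f(9,5)=36 f(9,7)=9 f(9,9)=1
t=10: f(10,-6)=35 f(10,-4)=119 f(10,-2)=210 f(10,0)=252 f(10,2)=210 f(10,4)=120 f(10,6)=45 f(10,8)=10 f(10,10)=1
t=11: f(11,-5)=154 f(11,-3)=329 f(11,-1)=462 f(11,1)=462 f(11,3)=330 f(11,5)=165 f(11,7)=55 f(11,9)=11 f(11,11)=1
t=12: f(12,-6)=154 f(12,-4)=483 f(12,-2)=791 f(12,0)=924 f(12,2)=792 f(12,4)=495 f(12,6)=220 f(12,8)=66 f(12,10)=12 f(12,12)=1
t=13: f(13,-5)=637 f(13,-3)=1274 f(13,-1)=1715 f(13,1)=1716 f(13,3)=1287 f(13,5)=715 f(13,7)=286 f(13,9)=78 f(13,11)=13 f(13,13)=1
t=14: f(14,-6)=637 f(14,-4)=1911 f(14,-2)=2989 f(14,0)=3431 f(14,2)=3003 f(14,4)=2002 f(14,6)=1001 f(14,8)=364 f(14,10)=91 f(14,12)=14 f(14,14)=1
t=15: f(15,-5)=2548 f(15,-3)=4900 f(15,-1)=6420 f(15,1)=6434 f(15,3)=5005 f(15,5)=3003 f(15,7)=1365 f(15,9)=455 f(15,11)=105 f(15,13)=15 f(15,15)=1
t=16: f(16,-6)=2548 f(16,-4)=7448 f(16,-2)=11320 f(16,0)=12854 f(16,2)=11439 f(16,4)=8008 f(16,6)=4368 f(16,8)=1820 f(16,10)=560 f(16,12)=120 f(16,14)=16 f(16,16)=1
t=17: f(17,-5)=9996 f(17,-3)=18768 f(17,-1)=24174 f(17,1)=24293 f(17,3)=19447 f(17,5)=12376 f(17,7)=6188 f(17,9)=2380 f(17,11)=680 f(17,13)=136 f(17,15)=17 f(17,17)=1
t=18: f(18,-6)=9996 f(18,-4)=28764 f(18,-2)=42942 f(18,0)=48467 f(18,2)=43740 f(18,4)=31823 f(18,6)=18564 f(18,8)=8568 f(18,10)=3060 f(18,12)=816 f(18,14)=153 f(18,16)=18 f(18,18)=1
t=19: f(19,-5)=38760 f(19,-3)=71706 f(19,-1)=91409 f(19,1)=92207 f(19,3)=75563 f(19,5)=50387 f(19,7)=27132 f(19,9)=11628 f(19,11)=3876 f(19,13)=969 f(19,15)=171 f(19,17)=19 f(19,19)=1
Σ_s f(19,s) = 463828
P = 463828/524288 = 115957/131072

Answer: 115957/131072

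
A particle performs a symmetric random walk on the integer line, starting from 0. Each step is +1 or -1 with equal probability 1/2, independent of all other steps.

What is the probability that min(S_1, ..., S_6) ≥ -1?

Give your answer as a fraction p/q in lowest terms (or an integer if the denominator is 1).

Let f(t,s) = #length-t paths at position s with S_1..S_t all ≥ -1.
f(t,s) = f(t-1,s-1) + f(t-1,s+1) for s ≥ -1; f(t,s) = 0 for s < -1.
t=0: f(0,0)=1
t=1: f(1,-1)=1 f(1,1)=1
t=2: f(2,0)=2 f(2,2)=1
t=3: f(3,-1)=2 f(3,1)=3 f(3,3)=1
t=4: f(4,0)=5 f(4,2)=4 f(4,4)=1
t=5: f(5,-1)=5 f(5,1)=9 f(5,3)=5 f(5,5)=1
t=6: f(6,0)=14 f(6,2)=14 f(6,4)=6 f(6,6)=1
Σ_s f(6,s) = 35
P = 35/64 = 35/64

Answer: 35/64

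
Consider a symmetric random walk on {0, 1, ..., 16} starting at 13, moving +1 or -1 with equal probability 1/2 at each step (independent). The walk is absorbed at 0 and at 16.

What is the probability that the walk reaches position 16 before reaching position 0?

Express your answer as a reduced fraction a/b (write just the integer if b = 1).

Symmetric walk (p = 1/2): the harmonic-function argument gives P(hit 16 before 0 | start at 13) = a/N.
P = 13/16 = 13/16

Answer: 13/16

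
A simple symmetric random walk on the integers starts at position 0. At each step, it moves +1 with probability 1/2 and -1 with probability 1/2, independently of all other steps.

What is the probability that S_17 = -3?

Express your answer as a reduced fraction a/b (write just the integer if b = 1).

Answer: 2431/16384

Derivation:
To reach position -3 after 17 steps: need 7 steps of +1 and 10 of -1.
Favorable paths: C(17,7) = 19448
Total paths: 2^17 = 131072
P = 19448/131072 = 2431/16384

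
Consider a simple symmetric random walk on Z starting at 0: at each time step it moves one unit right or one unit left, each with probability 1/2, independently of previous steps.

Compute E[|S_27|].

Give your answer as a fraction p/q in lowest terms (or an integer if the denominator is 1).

S_27 takes values m ≡ 1 (mod 2) with |m| ≤ 27; P(S_27=m) = C(27,(27+m)/2)/2^27.
Total paths: 2^27 = 134217728
Distribution: P(S=-27)=1/134217728, P(S=-25)=27/134217728, P(S=-23)=351/134217728, P(S=-21)=2925/134217728, P(S=-19)=17550/134217728, P(S=-17)=80730/134217728, P(S=-15)=296010/134217728, P(S=-13)=888030/134217728, P(S=-11)=2220075/134217728, P(S=-9)=4686825/134217728, P(S=-7)=8436285/134217728, P(S=-5)=13037895/134217728, P(S=-3)=17383860/134217728, P(S=-1)=20058300/134217728, P(S=1)=20058300/134217728, P(S=3)=17383860/134217728, P(S=5)=13037895/134217728, P(S=7)=8436285/134217728, P(S=9)=4686825/134217728, P(S=11)=2220075/134217728, P(S=13)=888030/134217728, P(S=15)=296010/134217728, P(S=17)=80730/134217728, P(S=19)=17550/134217728, P(S=21)=2925/134217728, P(S=23)=351/134217728, P(S=25)=27/134217728, P(S=27)=1/134217728
E[|S_27|] = Σ_m |m|·P(S_27=m) = 561632400/134217728 = 35102025/8388608

Answer: 35102025/8388608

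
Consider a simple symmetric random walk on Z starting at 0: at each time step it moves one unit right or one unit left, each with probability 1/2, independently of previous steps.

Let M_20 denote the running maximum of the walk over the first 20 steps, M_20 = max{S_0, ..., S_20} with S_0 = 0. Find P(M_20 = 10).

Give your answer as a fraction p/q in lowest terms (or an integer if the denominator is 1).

Answer: 969/65536

Derivation:
Let M_20 = max(S_0,...,S_20). Use the reflection principle: for j ≥ 1, #{paths with M_20 ≥ j} = #{S_20 ≥ j} + #{S_20 ≥ j+1}.
By reflection, #{M_20 ≥ 10} = #{S_20 ≥ 10} + #{S_20 ≥ 11} = 21700 + 6196 = 27896.
#{M_20 ≥ 11} = #{S_20 ≥ 11} + #{S_20 ≥ 12} = 6196 + 6196 = 12392.
#{M_20 = 10} = 27896 - 12392 = 15504.
P(M_20 = 10) = 15504/1048576 = 969/65536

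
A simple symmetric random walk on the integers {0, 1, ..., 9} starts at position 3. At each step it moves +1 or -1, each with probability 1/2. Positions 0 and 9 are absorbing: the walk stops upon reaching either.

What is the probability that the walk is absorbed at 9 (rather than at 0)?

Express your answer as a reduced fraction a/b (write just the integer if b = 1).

Symmetric walk (p = 1/2): the harmonic-function argument gives P(hit 9 before 0 | start at 3) = a/N.
P = 3/9 = 1/3

Answer: 1/3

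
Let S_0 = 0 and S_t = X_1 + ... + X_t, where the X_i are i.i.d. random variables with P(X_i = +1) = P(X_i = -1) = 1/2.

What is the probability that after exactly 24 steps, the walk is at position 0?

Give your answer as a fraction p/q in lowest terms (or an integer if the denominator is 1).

To return to 0 after 24 steps: need exactly 12 steps of +1 and 12 of -1.
Favorable paths: C(24,12) = 2704156
Total paths: 2^24 = 16777216
P = 2704156/16777216 = 676039/4194304

Answer: 676039/4194304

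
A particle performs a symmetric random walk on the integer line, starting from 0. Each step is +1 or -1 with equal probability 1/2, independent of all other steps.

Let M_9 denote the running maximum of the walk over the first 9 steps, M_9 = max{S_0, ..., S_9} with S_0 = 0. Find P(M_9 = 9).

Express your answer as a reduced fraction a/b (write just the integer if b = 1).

Let M_9 = max(S_0,...,S_9). Use the reflection principle: for j ≥ 1, #{paths with M_9 ≥ j} = #{S_9 ≥ j} + #{S_9 ≥ j+1}.
By reflection, #{M_9 ≥ 9} = #{S_9 ≥ 9} + #{S_9 ≥ 10} = 1 + 0 = 1.
#{M_9 ≥ 10} = #{S_9 ≥ 10} + #{S_9 ≥ 11} = 0 + 0 = 0.
#{M_9 = 9} = 1 - 0 = 1.
P(M_9 = 9) = 1/512 = 1/512

Answer: 1/512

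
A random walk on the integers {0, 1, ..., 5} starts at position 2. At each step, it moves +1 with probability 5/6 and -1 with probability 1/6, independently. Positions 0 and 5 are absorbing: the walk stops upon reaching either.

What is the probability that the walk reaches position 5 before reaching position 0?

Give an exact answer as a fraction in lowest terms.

Biased walk: p = 5/6, q = 1/6, r = q/p = 1/5
Gambler's ruin: P(hit 5 before 0 | start at 2) = (1 - r^a)/(1 - r^N)
r^2 = 1/25; r^5 = 1/3125
P = (1 - 1/25) / (1 - 1/3125) = 24/25 / 3124/3125 = 750/781

Answer: 750/781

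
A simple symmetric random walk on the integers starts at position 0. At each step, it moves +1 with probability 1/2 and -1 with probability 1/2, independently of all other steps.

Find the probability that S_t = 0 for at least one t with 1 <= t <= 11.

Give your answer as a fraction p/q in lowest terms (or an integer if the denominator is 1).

Count via complement. Let g(t,s) = #length-t paths at position s with S_1..S_t all ≠ 0.
g(t,s) = g(t-1,s-1) + g(t-1,s+1) for s ≠ 0; g(t,0) = 0.
t=0: g(0,0)=1
t=1: g(1,-1)=1 g(1,1)=1
t=2: g(2,-2)=1 g(2,2)=1
t=3: g(3,-3)=1 g(3,-1)=1 g(3,1)=1 g(3,3)=1
t=4: g(4,-4)=1 g(4,-2)=2 g(4,2)=2 g(4,4)=1
t=5: g(5,-5)=1 g(5,-3)=3 g(5,-1)=2 g(5,1)=2 g(5,3)=3 g(5,5)=1
t=6: g(6,-6)=1 g(6,-4)=4 g(6,-2)=5 g(6,2)=5 g(6,4)=4 g(6,6)=1
t=7: g(7,-7)=1 g(7,-5)=5 g(7,-3)=9 g(7,-1)=5 g(7,1)=5 g(7,3)=9 g(7,5)=5 g(7,7)=1
t=8: g(8,-8)=1 g(8,-6)=6 g(8,-4)=14 g(8,-2)=14 g(8,2)=14 g(8,4)=14 g(8,6)=6 g(8,8)=1
t=9: g(9,-9)=1 g(9,-7)=7 g(9,-5)=20 g(9,-3)=28 g(9,-1)=14 g(9,1)=14 g(9,3)=28 g(9,5)=20 g(9,7)=7 g(9,9)=1
t=10: g(10,-10)=1 g(10,-8)=8 g(10,-6)=27 g(10,-4)=48 g(10,-2)=42 g(10,2)=42 g(10,4)=48 g(10,6)=27 g(10,8)=8 g(10,10)=1
t=11: g(11,-11)=1 g(11,-9)=9 g(11,-7)=35 g(11,-5)=75 g(11,-3)=90 g(11,-1)=42 g(11,1)=42 g(11,3)=90 g(11,5)=75 g(11,7)=35 g(11,9)=9 g(11,11)=1
Paths never hitting 0: Σ_s g(11,s) = 504
Paths hitting 0: 2^11 - 504 = 1544
P = 1544/2048 = 193/256

Answer: 193/256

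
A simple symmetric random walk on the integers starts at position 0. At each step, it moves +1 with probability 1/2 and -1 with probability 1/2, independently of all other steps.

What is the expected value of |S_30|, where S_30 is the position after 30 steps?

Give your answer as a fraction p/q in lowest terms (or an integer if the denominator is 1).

S_30 takes values m ≡ 0 (mod 2) with |m| ≤ 30; P(S_30=m) = C(30,(30+m)/2)/2^30.
Total paths: 2^30 = 1073741824
Distribution: P(S=-30)=1/1073741824, P(S=-28)=30/1073741824, P(S=-26)=435/1073741824, P(S=-24)=4060/1073741824, P(S=-22)=27405/1073741824, P(S=-20)=142506/1073741824, P(S=-18)=593775/1073741824, P(S=-16)=2035800/1073741824, P(S=-14)=5852925/1073741824, P(S=-12)=14307150/1073741824, P(S=-10)=30045015/1073741824, P(S=-8)=54627300/1073741824, P(S=-6)=86493225/1073741824, P(S=-4)=119759850/1073741824, P(S=-2)=145422675/1073741824, P(S=0)=155117520/1073741824, P(S=2)=145422675/1073741824, P(S=4)=119759850/1073741824, P(S=6)=86493225/1073741824, P(S=8)=54627300/1073741824, P(S=10)=30045015/1073741824, P(S=12)=14307150/1073741824, P(S=14)=5852925/1073741824, P(S=16)=2035800/1073741824, P(S=18)=593775/1073741824, P(S=20)=142506/1073741824, P(S=22)=27405/1073741824, P(S=24)=4060/1073741824, P(S=26)=435/1073741824, P(S=28)=30/1073741824, P(S=30)=1/1073741824
E[|S_30|] = Σ_m |m|·P(S_30=m) = 4653525600/1073741824 = 145422675/33554432

Answer: 145422675/33554432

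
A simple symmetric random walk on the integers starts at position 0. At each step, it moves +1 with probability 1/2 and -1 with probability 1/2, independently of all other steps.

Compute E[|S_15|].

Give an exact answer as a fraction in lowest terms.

Answer: 6435/2048

Derivation:
S_15 takes values m ≡ 1 (mod 2) with |m| ≤ 15; P(S_15=m) = C(15,(15+m)/2)/2^15.
Total paths: 2^15 = 32768
Distribution: P(S=-15)=1/32768, P(S=-13)=15/32768, P(S=-11)=105/32768, P(S=-9)=455/32768, P(S=-7)=1365/32768, P(S=-5)=3003/32768, P(S=-3)=5005/32768, P(S=-1)=6435/32768, P(S=1)=6435/32768, P(S=3)=5005/32768, P(S=5)=3003/32768, P(S=7)=1365/32768, P(S=9)=455/32768, P(S=11)=105/32768, P(S=13)=15/32768, P(S=15)=1/32768
E[|S_15|] = Σ_m |m|·P(S_15=m) = 102960/32768 = 6435/2048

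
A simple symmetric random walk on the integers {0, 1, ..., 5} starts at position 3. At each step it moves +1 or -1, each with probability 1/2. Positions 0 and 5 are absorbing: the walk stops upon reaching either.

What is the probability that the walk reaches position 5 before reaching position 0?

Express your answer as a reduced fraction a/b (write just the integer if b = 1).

Symmetric walk (p = 1/2): the harmonic-function argument gives P(hit 5 before 0 | start at 3) = a/N.
P = 3/5 = 3/5

Answer: 3/5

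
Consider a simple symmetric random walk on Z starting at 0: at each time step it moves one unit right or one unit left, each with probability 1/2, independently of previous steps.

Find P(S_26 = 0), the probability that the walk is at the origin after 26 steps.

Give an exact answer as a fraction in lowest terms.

To return to 0 after 26 steps: need exactly 13 steps of +1 and 13 of -1.
Favorable paths: C(26,13) = 10400600
Total paths: 2^26 = 67108864
P = 10400600/67108864 = 1300075/8388608

Answer: 1300075/8388608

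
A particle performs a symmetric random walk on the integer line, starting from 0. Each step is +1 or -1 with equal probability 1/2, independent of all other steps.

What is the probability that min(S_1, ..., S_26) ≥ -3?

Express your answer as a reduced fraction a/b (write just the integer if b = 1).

Answer: 2340135/4194304

Derivation:
Let f(t,s) = #length-t paths at position s with S_1..S_t all ≥ -3.
f(t,s) = f(t-1,s-1) + f(t-1,s+1) for s ≥ -3; f(t,s) = 0 for s < -3.
t=0: f(0,0)=1
t=1: f(1,-1)=1 f(1,1)=1
t=2: f(2,-2)=1 f(2,0)=2 f(2,2)=1
t=3: f(3,-3)=1 f(3,-1)=3 f(3,1)=3 f(3,3)=1
t=4: f(4,-2)=4 f(4,0)=6 f(4,2)=4 f(4,4)=1
t=5: f(5,-3)=4 f(5,-1)=10 f(5,1)=10 f(5,3)=5 f(5,5)=1
t=6: f(6,-2)=14 f(6,0)=20 f(6,2)=15 f(6,4)=6 f(6,6)=1
t=7: f(7,-3)=14 f(7,-1)=34 f(7,1)=35 f(7,3)=21 f(7,5)=7 f(7,7)=1
t=8: f(8,-2)=48 f(8,0)=69 f(8,2)=56 f(8,4)=28 f(8,6)=8 f(8,8)=1
t=9: f(9,-3)=48 f(9,-1)=117 f(9,1)=125 f(9,3)=84 f(9,5)=36 f(9,7)=9 f(9,9)=1
t=10: f(10,-2)=165 f(10,0)=242 f(10,2)=209 f(10,4)=120 f(10,6)=45 f(10,8)=10 f(10,10)=1
t=11: f(11,-3)=165 f(11,-1)=407 f(11,1)=451 f(11,3)=329 f(11,5)=165 f(11,7)=55 f(11,9)=11 f(11,11)=1
t=12: f(12,-2)=572 f(12,0)=858 f(12,2)=780 f(12,4)=494 f(12,6)=220 f(12,8)=66 f(12,10)=12 f(12,12)=1
t=13: f(13,-3)=572 f(13,-1)=1430 f(13,1)=1638 f(13,3)=1274 f(13,5)=714 f(13,7)=286 f(13,9)=78 f(13,11)=13 f(13,13)=1
t=14: f(14,-2)=2002 f(14,0)=3068 f(14,2)=2912 f(14,4)=1988 f(14,6)=1000 f(14,8)=364 f(14,10)=91 f(14,12)=14 f(14,14)=1
t=15: f(15,-3)=2002 f(15,-1)=5070 f(15,1)=5980 f(15,3)=4900 f(15,5)=2988 f(15,7)=1364 f(15,9)=455 f(15,11)=105 f(15,13)=15 f(15,15)=1
t=16: f(16,-2)=7072 f(16,0)=11050 f(16,2)=10880 f(16,4)=7888 f(16,6)=4352 f(16,8)=1819 f(16,10)=560 f(16,12)=120 f(16,14)=16 f(16,16)=1
t=17: f(17,-3)=7072 f(17,-1)=18122 f(17,1)=21930 f(17,3)=18768 f(17,5)=12240 f(17,7)=6171 f(17,9)=2379 f(17,11)=680 f(17,13)=136 f(17,15)=17 f(17,17)=1
t=18: f(18,-2)=25194 f(18,0)=40052 f(18,2)=40698 f(18,4)=31008 f(18,6)=18411 f(18,8)=8550 f(18,10)=3059 f(18,12)=816 f(18,14)=153 f(18,16)=18 f(18,18)=1
t=19: f(19,-3)=25194 f(19,-1)=65246 f(19,1)=80750 f(19,3)=71706 f(19,5)=49419 f(19,7)=26961 f(19,9)=11609 f(19,11)=3875 f(19,13)=969 f(19,15)=171 f(19,17)=19 f(19,19)=1
t=20: f(20,-2)=90440 f(20,0)=145996 f(20,2)=152456 f(20,4)=121125 f(20,6)=76380 f(20,8)=38570 f(20,10)=15484 f(20,12)=4844 f(20,14)=1140 f(20,16)=190 f(20,18)=20 f(20,20)=1
t=21: f(21,-3)=90440 f(21,-1)=236436 f(21,1)=298452 f(21,3)=273581 f(21,5)=197505 f(21,7)=114950 f(21,9)=54054 f(21,11)=20328 f(21,13)=5984 f(21,15)=1330 f(21,17)=210 f(21,19)=21 f(21,21)=1
t=22: f(22,-2)=326876 f(22,0)=534888 f(22,2)=572033 f(22,4)=471086 f(22,6)=312455 f(22,8)=169004 f(22,10)=74382 f(22,12)=26312 f(22,14)=7314 f(22,16)=1540 f(22,18)=231 f(22,20)=22 f(22,22)=1
t=23: f(23,-3)=326876 f(23,-1)=861764 f(23,1)=1106921 f(23,3)=1043119 f(23,5)=783541 f(23,7)=481459 f(23,9)=243386 f(23,11)=100694 f(23,13)=33626 f(23,15)=8854 f(23,17)=1771 f(23,19)=253 f(23,21)=23 f(23,23)=1
t=24: f(24,-2)=1188640 f(24,0)=1968685 f(24,2)=2150040 f(24,4)=1826660 f(24,6)=1265000 f(24,8)=724845 f(24,10)=344080 f(24,12)=134320 f(24,14)=42480 f(24,16)=10625 f(24,18)=2024 f(24,20)=276 f(24,22)=24 f(24,24)=1
t=25: f(25,-3)=1188640 f(25,-1)=3157325 f(25,1)=4118725 f(25,3)=3976700 f(25,5)=3091660 f(25,7)=1989845 f(25,9)=1068925 f(25,11)=478400 f(25,13)=176800 f(25,15)=53105 f(25,17)=12649 f(25,19)=2300 f(25,21)=300 f(25,23)=25 f(25,25)=1
t=26: f(26,-2)=4345965 f(26,0)=7276050 f(26,2)=8095425 f(26,4)=7068360 f(26,6)=5081505 f(26,8)=3058770 f(26,10)=1547325 f(26,12)=655200 f(26,14)=229905 f(26,16)=65754 f(26,18)=14949 f(26,20)=2600 f(26,22)=325 f(26,24)=26 f(26,26)=1
Σ_s f(26,s) = 37442160
P = 37442160/67108864 = 2340135/4194304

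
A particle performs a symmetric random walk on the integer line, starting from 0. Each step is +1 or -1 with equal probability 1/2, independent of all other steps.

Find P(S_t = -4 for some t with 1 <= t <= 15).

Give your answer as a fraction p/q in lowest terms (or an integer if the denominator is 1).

Count via complement. Let g(t,s) = #length-t paths at position s with S_1..S_t all ≠ -4.
g(t,s) = g(t-1,s-1) + g(t-1,s+1) for s ≠ -4; g(t,-4) = 0.
t=0: g(0,0)=1
t=1: g(1,-1)=1 g(1,1)=1
t=2: g(2,-2)=1 g(2,0)=2 g(2,2)=1
t=3: g(3,-3)=1 g(3,-1)=3 g(3,1)=3 g(3,3)=1
t=4: g(4,-2)=4 g(4,0)=6 g(4,2)=4 g(4,4)=1
t=5: g(5,-3)=4 g(5,-1)=10 g(5,1)=10 g(5,3)=5 g(5,5)=1
t=6: g(6,-2)=14 g(6,0)=20 g(6,2)=15 g(6,4)=6 g(6,6)=1
t=7: g(7,-3)=14 g(7,-1)=34 g(7,1)=35 g(7,3)=21 g(7,5)=7 g(7,7)=1
t=8: g(8,-2)=48 g(8,0)=69 g(8,2)=56 g(8,4)=28 g(8,6)=8 g(8,8)=1
t=9: g(9,-3)=48 g(9,-1)=117 g(9,1)=125 g(9,3)=84 g(9,5)=36 g(9,7)=9 g(9,9)=1
t=10: g(10,-2)=165 g(10,0)=242 g(10,2)=209 g(10,4)=120 g(10,6)=45 g(10,8)=10 g(10,10)=1
t=11: g(11,-3)=165 g(11,-1)=407 g(11,1)=451 g(11,3)=329 g(11,5)=165 g(11,7)=55 g(11,9)=11 g(11,11)=1
t=12: g(12,-2)=572 g(12,0)=858 g(12,2)=780 g(12,4)=494 g(12,6)=220 g(12,8)=66 g(12,10)=12 g(12,12)=1
t=13: g(13,-3)=572 g(13,-1)=1430 g(13,1)=1638 g(13,3)=1274 g(13,5)=714 g(13,7)=286 g(13,9)=78 g(13,11)=13 g(13,13)=1
t=14: g(14,-2)=2002 g(14,0)=3068 g(14,2)=2912 g(14,4)=1988 g(14,6)=1000 g(14,8)=364 g(14,10)=91 g(14,12)=14 g(14,14)=1
t=15: g(15,-3)=2002 g(15,-1)=5070 g(15,1)=5980 g(15,3)=4900 g(15,5)=2988 g(15,7)=1364 g(15,9)=455 g(15,11)=105 g(15,13)=15 g(15,15)=1
Paths never hitting -4: Σ_s g(15,s) = 22880
Paths hitting -4: 2^15 - 22880 = 9888
P = 9888/32768 = 309/1024

Answer: 309/1024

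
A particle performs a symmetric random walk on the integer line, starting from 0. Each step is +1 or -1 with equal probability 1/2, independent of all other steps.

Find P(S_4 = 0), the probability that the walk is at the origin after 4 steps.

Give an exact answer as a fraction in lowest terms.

To return to 0 after 4 steps: need exactly 2 steps of +1 and 2 of -1.
Favorable paths: C(4,2) = 6
Total paths: 2^4 = 16
P = 6/16 = 3/8

Answer: 3/8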